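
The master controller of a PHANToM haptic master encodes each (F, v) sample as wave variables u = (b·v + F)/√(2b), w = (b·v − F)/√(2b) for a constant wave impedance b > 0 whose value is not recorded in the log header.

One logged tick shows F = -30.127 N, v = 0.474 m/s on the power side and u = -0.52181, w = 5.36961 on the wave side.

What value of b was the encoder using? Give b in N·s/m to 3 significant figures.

u + w = 4.8478;  u + w = √(2b)·v, so √(2b) = 4.8478/0.474 = 10.2274.
b = (√(2b))²/2 = 104.6002/2 = 52.3001.
(Check via u − w = 2F/√(2b): u − w = -5.8914, 2F/√(2b) = -5.8914.)

b = 52.3 N·s/m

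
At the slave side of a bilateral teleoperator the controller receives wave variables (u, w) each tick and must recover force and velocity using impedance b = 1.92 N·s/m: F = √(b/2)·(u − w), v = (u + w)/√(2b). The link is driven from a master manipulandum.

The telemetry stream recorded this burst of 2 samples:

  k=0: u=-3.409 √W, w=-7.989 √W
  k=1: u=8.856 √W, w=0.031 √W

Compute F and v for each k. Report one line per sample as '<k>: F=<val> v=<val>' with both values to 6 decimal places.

0: F=4.487465 v=-5.816518
1: F=8.646699 v=4.535128

k=0: u−w=4.580000, u+w=-11.398000; √(b/2)=0.979796, √(2b)=1.959592; F=0.979796×4.58=4.487465, v=-11.398000/1.959592=-5.816518
k=1: u−w=8.825000, u+w=8.887000; √(b/2)=0.979796, √(2b)=1.959592; F=0.979796×8.825=8.646699, v=8.887000/1.959592=4.535128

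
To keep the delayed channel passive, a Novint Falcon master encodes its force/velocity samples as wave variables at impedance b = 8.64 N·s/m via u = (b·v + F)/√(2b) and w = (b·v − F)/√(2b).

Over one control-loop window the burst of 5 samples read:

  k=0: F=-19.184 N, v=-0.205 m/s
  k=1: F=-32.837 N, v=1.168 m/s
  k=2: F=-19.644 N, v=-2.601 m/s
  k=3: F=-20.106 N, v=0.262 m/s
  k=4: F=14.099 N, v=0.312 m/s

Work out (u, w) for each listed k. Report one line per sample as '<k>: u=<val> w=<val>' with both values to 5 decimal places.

k=0: b·v=8.64×(-0.205)=-1.77120; √(2b)=4.15692; u=(-1.77120+(-19.184))/4.15692=-5.04104, w=(-1.77120−(-19.184))/4.15692=4.18887
k=1: b·v=8.64×1.168=10.09152; √(2b)=4.15692; u=(10.09152+(-32.837))/4.15692=-5.47171, w=(10.09152−(-32.837))/4.15692=10.32700
k=2: b·v=8.64×(-2.601)=-22.47264; √(2b)=4.15692; u=(-22.47264+(-19.644))/4.15692=-10.13169, w=(-22.47264−(-19.644))/4.15692=-0.68047
k=3: b·v=8.64×0.262=2.26368; √(2b)=4.15692; u=(2.26368+(-20.106))/4.15692=-4.29220, w=(2.26368−(-20.106))/4.15692=5.38131
k=4: b·v=8.64×0.312=2.69568; √(2b)=4.15692; u=(2.69568+14.099)/4.15692=4.04017, w=(2.69568−14.099)/4.15692=-2.74321

0: u=-5.04104 w=4.18887
1: u=-5.47171 w=10.32700
2: u=-10.13169 w=-0.68047
3: u=-4.29220 w=5.38131
4: u=4.04017 w=-2.74321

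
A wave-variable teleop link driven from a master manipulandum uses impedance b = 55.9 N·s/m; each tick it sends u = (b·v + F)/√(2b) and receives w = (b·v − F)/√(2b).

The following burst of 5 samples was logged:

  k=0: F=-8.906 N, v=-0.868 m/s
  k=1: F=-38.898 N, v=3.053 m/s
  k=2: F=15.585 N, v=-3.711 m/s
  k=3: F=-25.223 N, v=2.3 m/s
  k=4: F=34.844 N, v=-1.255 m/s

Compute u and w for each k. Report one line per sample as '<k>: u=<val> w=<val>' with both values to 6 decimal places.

0: u=-5.431212 w=-3.746631
1: u=12.461725 w=19.819329
2: u=-18.145265 w=-21.093186
3: u=9.774104 w=14.545065
4: u=-3.339512 w=-9.930296

k=0: b·v=55.9×(-0.868)=-48.521200; √(2b)=10.573552; u=(-48.521200+(-8.906))/10.573552=-5.431212, w=(-48.521200−(-8.906))/10.573552=-3.746631
k=1: b·v=55.9×3.053=170.662700; √(2b)=10.573552; u=(170.662700+(-38.898))/10.573552=12.461725, w=(170.662700−(-38.898))/10.573552=19.819329
k=2: b·v=55.9×(-3.711)=-207.444900; √(2b)=10.573552; u=(-207.444900+15.585)/10.573552=-18.145265, w=(-207.444900−15.585)/10.573552=-21.093186
k=3: b·v=55.9×2.3=128.570000; √(2b)=10.573552; u=(128.570000+(-25.223))/10.573552=9.774104, w=(128.570000−(-25.223))/10.573552=14.545065
k=4: b·v=55.9×(-1.255)=-70.154500; √(2b)=10.573552; u=(-70.154500+34.844)/10.573552=-3.339512, w=(-70.154500−34.844)/10.573552=-9.930296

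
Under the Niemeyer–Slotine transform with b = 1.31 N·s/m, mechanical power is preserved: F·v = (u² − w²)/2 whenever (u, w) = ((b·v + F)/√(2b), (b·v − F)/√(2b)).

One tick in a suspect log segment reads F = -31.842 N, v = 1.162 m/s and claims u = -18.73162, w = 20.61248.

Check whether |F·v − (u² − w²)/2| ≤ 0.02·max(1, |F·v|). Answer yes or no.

yes

F·v = (-31.842)×1.162 = -37.0004 W.
(u² − w²)/2 = (350.8736 − 424.8743)/2 = -37.0004 W.
|Δ| = 0.0000;  2% of max(1, |F·v|) = 0.7400.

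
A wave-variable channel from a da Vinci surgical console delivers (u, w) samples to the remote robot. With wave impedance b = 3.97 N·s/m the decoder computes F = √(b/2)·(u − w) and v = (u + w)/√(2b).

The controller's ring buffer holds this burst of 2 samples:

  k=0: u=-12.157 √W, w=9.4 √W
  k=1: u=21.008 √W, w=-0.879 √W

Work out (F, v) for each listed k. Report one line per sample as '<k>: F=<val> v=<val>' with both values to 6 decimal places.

0: F=-30.371663 v=-0.978423
1: F=30.836600 v=7.143515

k=0: u−w=-21.557000, u+w=-2.757000; √(b/2)=1.408900, √(2b)=2.817801; F=1.408900×(-21.557)=-30.371663, v=-2.757000/2.817801=-0.978423
k=1: u−w=21.887000, u+w=20.129000; √(b/2)=1.408900, √(2b)=2.817801; F=1.408900×21.887=30.836600, v=20.129000/2.817801=7.143515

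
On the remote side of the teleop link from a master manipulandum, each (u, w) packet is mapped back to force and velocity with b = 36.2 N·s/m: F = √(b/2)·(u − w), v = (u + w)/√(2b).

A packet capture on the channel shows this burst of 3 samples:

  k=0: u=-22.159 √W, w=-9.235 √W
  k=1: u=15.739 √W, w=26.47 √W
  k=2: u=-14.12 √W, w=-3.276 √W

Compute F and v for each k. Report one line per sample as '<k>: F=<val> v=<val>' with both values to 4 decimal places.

0: F=-54.9840 v=-3.6896
1: F=-45.6541 v=4.9606
2: F=-46.1348 v=-2.0445

k=0: u−w=-12.9240, u+w=-31.3940; √(b/2)=4.2544, √(2b)=8.5088; F=4.2544×(-12.924)=-54.9840, v=-31.3940/8.5088=-3.6896
k=1: u−w=-10.7310, u+w=42.2090; √(b/2)=4.2544, √(2b)=8.5088; F=4.2544×(-10.731)=-45.6541, v=42.2090/8.5088=4.9606
k=2: u−w=-10.8440, u+w=-17.3960; √(b/2)=4.2544, √(2b)=8.5088; F=4.2544×(-10.844)=-46.1348, v=-17.3960/8.5088=-2.0445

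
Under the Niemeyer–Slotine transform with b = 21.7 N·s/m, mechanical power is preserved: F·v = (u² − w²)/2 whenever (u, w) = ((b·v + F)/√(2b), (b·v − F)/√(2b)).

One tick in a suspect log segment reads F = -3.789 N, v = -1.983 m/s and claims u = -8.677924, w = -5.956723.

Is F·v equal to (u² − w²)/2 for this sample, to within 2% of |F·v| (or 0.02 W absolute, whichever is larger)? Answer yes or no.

no

F·v = (-3.789)×(-1.983) = 7.513587 W.
(u² − w²)/2 = (75.306365 − 35.482549)/2 = 19.911908 W.
|Δ| = 12.398321;  2% of max(1, |F·v|) = 0.150272.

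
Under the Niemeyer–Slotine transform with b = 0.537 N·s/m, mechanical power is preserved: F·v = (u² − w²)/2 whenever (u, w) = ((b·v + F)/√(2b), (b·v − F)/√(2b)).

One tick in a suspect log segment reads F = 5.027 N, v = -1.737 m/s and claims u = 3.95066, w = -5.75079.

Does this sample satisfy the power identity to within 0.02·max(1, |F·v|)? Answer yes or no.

F·v = 5.027×(-1.737) = -8.7319 W.
(u² − w²)/2 = (15.6077 − 33.0716)/2 = -8.7319 W.
|Δ| = 0.0000;  2% of max(1, |F·v|) = 0.1746.

yes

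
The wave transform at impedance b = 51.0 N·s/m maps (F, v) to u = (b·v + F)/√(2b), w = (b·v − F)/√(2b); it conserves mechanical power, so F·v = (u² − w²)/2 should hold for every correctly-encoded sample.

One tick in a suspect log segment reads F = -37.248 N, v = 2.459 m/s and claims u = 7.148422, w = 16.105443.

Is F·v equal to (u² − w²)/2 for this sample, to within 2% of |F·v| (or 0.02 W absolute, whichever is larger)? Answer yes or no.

no

F·v = (-37.248)×2.459 = -91.592832 W.
(u² − w²)/2 = (51.099937 − 259.385294)/2 = -104.142679 W.
|Δ| = 12.549847;  2% of max(1, |F·v|) = 1.831857.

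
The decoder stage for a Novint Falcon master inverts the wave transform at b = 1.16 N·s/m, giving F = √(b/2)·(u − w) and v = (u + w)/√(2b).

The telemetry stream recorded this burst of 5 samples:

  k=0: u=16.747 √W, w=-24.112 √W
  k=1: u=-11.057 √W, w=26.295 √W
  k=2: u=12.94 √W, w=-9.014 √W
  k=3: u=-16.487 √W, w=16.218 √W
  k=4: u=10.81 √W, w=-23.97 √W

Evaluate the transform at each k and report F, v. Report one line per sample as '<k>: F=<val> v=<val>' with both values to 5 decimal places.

0: F=31.11729 v=-4.83536
1: F=-28.44644 v=10.00424
2: F=16.71967 v=2.57755
3: F=-24.90739 v=-0.17661
4: F=26.48766 v=-8.63996

k=0: u−w=40.85900, u+w=-7.36500; √(b/2)=0.76158, √(2b)=1.52315; F=0.76158×40.859=31.11729, v=-7.36500/1.52315=-4.83536
k=1: u−w=-37.35200, u+w=15.23800; √(b/2)=0.76158, √(2b)=1.52315; F=0.76158×(-37.352)=-28.44644, v=15.23800/1.52315=10.00424
k=2: u−w=21.95400, u+w=3.92600; √(b/2)=0.76158, √(2b)=1.52315; F=0.76158×21.954=16.71967, v=3.92600/1.52315=2.57755
k=3: u−w=-32.70500, u+w=-0.26900; √(b/2)=0.76158, √(2b)=1.52315; F=0.76158×(-32.705)=-24.90739, v=-0.26900/1.52315=-0.17661
k=4: u−w=34.78000, u+w=-13.16000; √(b/2)=0.76158, √(2b)=1.52315; F=0.76158×34.78=26.48766, v=-13.16000/1.52315=-8.63996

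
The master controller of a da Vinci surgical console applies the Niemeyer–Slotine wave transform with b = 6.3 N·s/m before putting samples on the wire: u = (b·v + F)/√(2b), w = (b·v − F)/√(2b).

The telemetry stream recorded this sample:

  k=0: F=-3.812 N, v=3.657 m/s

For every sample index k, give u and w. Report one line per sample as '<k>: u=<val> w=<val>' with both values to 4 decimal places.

0: u=5.4166 w=7.5644

k=0: b·v=6.3×3.657=23.0391; √(2b)=3.5496; u=(23.0391+(-3.812))/3.5496=5.4166, w=(23.0391−(-3.812))/3.5496=7.5644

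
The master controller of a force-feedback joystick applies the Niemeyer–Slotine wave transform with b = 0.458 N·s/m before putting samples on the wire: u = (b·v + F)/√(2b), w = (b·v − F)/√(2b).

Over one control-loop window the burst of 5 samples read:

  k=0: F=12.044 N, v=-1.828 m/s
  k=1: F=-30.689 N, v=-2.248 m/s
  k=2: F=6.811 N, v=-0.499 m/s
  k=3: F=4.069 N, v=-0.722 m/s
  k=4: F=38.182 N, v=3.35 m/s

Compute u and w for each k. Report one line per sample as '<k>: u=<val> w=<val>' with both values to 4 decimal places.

k=0: b·v=0.458×(-1.828)=-0.8372; √(2b)=0.9571; u=(-0.8372+12.044)/0.9571=11.7094, w=(-0.8372−12.044)/0.9571=-13.4589
k=1: b·v=0.458×(-2.248)=-1.0296; √(2b)=0.9571; u=(-1.0296+(-30.689))/0.9571=-33.1410, w=(-1.0296−(-30.689))/0.9571=30.9895
k=2: b·v=0.458×(-0.499)=-0.2285; √(2b)=0.9571; u=(-0.2285+6.811)/0.9571=6.8777, w=(-0.2285−6.811)/0.9571=-7.3552
k=3: b·v=0.458×(-0.722)=-0.3307; √(2b)=0.9571; u=(-0.3307+4.069)/0.9571=3.9060, w=(-0.3307−4.069)/0.9571=-4.5970
k=4: b·v=0.458×3.35=1.5343; √(2b)=0.9571; u=(1.5343+38.182)/0.9571=41.4974, w=(1.5343−38.182)/0.9571=-38.2912

0: u=11.7094 w=-13.4589
1: u=-33.1410 w=30.9895
2: u=6.8777 w=-7.3552
3: u=3.9060 w=-4.5970
4: u=41.4974 w=-38.2912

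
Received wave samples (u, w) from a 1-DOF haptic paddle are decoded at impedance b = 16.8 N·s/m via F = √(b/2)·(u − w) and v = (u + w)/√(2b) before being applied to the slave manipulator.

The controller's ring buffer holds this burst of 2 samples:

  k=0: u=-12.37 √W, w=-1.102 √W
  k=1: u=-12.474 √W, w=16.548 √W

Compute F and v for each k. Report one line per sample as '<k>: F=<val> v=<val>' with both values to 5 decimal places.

k=0: u−w=-11.26800, u+w=-13.47200; √(b/2)=2.89828, √(2b)=5.79655; F=2.89828×(-11.268)=-32.65777, v=-13.47200/5.79655=-2.32414
k=1: u−w=-29.02200, u+w=4.07400; √(b/2)=2.89828, √(2b)=5.79655; F=2.89828×(-29.022)=-84.11375, v=4.07400/5.79655=0.70283

0: F=-32.65777 v=-2.32414
1: F=-84.11375 v=0.70283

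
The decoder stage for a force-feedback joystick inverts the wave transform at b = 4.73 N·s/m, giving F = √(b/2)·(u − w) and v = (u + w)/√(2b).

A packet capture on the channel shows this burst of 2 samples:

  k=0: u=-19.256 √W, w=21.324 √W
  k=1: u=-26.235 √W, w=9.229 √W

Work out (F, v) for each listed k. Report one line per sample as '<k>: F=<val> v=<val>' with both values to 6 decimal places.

k=0: u−w=-40.580000, u+w=2.068000; √(b/2)=1.537856, √(2b)=3.075711; F=1.537856×(-40.58)=-62.406182, v=2.068000/3.075711=0.672365
k=1: u−w=-35.464000, u+w=-17.006000; √(b/2)=1.537856, √(2b)=3.075711; F=1.537856×(-35.464)=-54.538513, v=-17.006000/3.075711=-5.529128

0: F=-62.406182 v=0.672365
1: F=-54.538513 v=-5.529128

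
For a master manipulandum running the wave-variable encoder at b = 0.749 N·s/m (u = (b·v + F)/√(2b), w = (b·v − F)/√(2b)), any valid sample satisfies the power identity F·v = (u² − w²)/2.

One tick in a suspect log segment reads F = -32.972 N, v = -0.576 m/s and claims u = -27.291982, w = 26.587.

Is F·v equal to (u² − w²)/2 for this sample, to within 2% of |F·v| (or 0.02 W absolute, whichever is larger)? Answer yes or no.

yes

F·v = (-32.972)×(-0.576) = 18.991872 W.
(u² − w²)/2 = (744.852281 − 706.868569)/2 = 18.991856 W.
|Δ| = 0.000016;  2% of max(1, |F·v|) = 0.379837.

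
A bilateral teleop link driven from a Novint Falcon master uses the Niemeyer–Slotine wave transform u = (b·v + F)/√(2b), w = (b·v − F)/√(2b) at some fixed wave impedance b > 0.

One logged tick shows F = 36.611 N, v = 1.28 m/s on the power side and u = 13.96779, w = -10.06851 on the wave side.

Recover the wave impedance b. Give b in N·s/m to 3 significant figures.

b = 4.64 N·s/m

u + w = 3.8993;  u + w = √(2b)·v, so √(2b) = 3.8993/1.28 = 3.0463.
b = (√(2b))²/2 = 9.2800/2 = 4.6400.
(Check via u − w = 2F/√(2b): u − w = 24.0363, 2F/√(2b) = 24.0363.)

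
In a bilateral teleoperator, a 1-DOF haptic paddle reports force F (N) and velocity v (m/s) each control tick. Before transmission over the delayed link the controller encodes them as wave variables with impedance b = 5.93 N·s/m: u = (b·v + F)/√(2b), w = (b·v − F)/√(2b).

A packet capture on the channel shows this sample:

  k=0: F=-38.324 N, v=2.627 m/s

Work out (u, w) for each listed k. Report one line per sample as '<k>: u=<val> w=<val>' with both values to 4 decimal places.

k=0: b·v=5.93×2.627=15.5781; √(2b)=3.4438; u=(15.5781+(-38.324))/3.4438=-6.6048, w=(15.5781−(-38.324))/3.4438=15.6518

0: u=-6.6048 w=15.6518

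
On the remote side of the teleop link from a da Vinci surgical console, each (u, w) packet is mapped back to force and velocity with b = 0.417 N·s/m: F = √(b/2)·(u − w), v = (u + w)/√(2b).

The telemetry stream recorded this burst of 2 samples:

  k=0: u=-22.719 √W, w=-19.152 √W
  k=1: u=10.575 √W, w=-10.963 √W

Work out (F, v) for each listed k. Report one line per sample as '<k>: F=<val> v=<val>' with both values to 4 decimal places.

0: F=-1.6288 v=-45.8490
1: F=9.8346 v=-0.4249

k=0: u−w=-3.5670, u+w=-41.8710; √(b/2)=0.4566, √(2b)=0.9132; F=0.4566×(-3.567)=-1.6288, v=-41.8710/0.9132=-45.8490
k=1: u−w=21.5380, u+w=-0.3880; √(b/2)=0.4566, √(2b)=0.9132; F=0.4566×21.538=9.8346, v=-0.3880/0.9132=-0.4249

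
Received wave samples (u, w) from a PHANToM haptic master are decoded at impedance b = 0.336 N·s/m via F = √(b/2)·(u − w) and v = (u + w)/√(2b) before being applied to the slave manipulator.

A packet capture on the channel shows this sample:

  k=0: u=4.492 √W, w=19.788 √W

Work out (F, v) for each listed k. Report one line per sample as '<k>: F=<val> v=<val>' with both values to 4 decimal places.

0: F=-6.2695 v=29.6186

k=0: u−w=-15.2960, u+w=24.2800; √(b/2)=0.4099, √(2b)=0.8198; F=0.4099×(-15.296)=-6.2695, v=24.2800/0.8198=29.6186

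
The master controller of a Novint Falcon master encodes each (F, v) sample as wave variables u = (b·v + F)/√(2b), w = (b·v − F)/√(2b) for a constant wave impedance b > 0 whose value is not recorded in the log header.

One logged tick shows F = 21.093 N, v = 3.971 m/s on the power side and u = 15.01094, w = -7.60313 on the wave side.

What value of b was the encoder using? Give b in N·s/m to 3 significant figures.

u + w = 7.4078;  u + w = √(2b)·v, so √(2b) = 7.4078/3.971 = 1.8655.
b = (√(2b))²/2 = 3.4800/2 = 1.7400.
(Check via u − w = 2F/√(2b): u − w = 22.6141, 2F/√(2b) = 22.6141.)

b = 1.74 N·s/m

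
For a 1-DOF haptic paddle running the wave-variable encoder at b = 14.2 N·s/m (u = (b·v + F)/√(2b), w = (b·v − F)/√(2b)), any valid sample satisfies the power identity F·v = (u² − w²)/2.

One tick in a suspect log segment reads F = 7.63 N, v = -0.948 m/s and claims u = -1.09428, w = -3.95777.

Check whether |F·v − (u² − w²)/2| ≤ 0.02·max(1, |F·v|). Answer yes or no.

F·v = 7.63×(-0.948) = -7.2332 W.
(u² − w²)/2 = (1.1974 − 15.6639)/2 = -7.2332 W.
|Δ| = 0.0000;  2% of max(1, |F·v|) = 0.1447.

yes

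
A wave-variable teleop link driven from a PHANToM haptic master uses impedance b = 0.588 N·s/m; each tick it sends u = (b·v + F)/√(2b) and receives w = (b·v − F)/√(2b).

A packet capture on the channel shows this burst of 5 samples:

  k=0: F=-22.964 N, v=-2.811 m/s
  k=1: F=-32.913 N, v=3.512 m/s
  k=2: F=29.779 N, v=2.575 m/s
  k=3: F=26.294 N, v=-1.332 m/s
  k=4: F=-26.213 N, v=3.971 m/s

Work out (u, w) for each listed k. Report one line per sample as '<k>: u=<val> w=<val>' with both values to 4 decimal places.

k=0: b·v=0.588×(-2.811)=-1.6529; √(2b)=1.0844; u=(-1.6529+(-22.964))/1.0844=-22.7002, w=(-1.6529−(-22.964))/1.0844=19.6518
k=1: b·v=0.588×3.512=2.0651; √(2b)=1.0844; u=(2.0651+(-32.913))/1.0844=-28.4461, w=(2.0651−(-32.913))/1.0844=32.2546
k=2: b·v=0.588×2.575=1.5141; √(2b)=1.0844; u=(1.5141+29.779)/1.0844=28.8566, w=(1.5141−29.779)/1.0844=-26.0642
k=3: b·v=0.588×(-1.332)=-0.7832; √(2b)=1.0844; u=(-0.7832+26.294)/1.0844=23.5245, w=(-0.7832−26.294)/1.0844=-24.9690
k=4: b·v=0.588×3.971=2.3349; √(2b)=1.0844; u=(2.3349+(-26.213))/1.0844=-22.0189, w=(2.3349−(-26.213))/1.0844=26.3252

0: u=-22.7002 w=19.6518
1: u=-28.4461 w=32.2546
2: u=28.8566 w=-26.0642
3: u=23.5245 w=-24.9690
4: u=-22.0189 w=26.3252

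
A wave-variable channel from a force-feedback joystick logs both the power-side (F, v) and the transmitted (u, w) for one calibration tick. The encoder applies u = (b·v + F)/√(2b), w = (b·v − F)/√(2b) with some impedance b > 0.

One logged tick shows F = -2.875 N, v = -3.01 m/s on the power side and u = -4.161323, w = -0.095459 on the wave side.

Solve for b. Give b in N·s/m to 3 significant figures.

b = 1 N·s/m

u + w = -4.256782;  u + w = √(2b)·v, so √(2b) = -4.256782/(-3.01) = 1.414213.
b = (√(2b))²/2 = 1.999999/2 = 1.000000.
(Check via u − w = 2F/√(2b): u − w = -4.065864, 2F/√(2b) = -4.065865.)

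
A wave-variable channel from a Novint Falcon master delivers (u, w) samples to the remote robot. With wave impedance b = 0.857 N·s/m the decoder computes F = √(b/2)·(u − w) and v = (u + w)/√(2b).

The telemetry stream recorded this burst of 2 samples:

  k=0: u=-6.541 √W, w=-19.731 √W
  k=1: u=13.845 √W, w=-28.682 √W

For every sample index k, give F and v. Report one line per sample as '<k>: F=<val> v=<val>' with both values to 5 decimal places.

k=0: u−w=13.19000, u+w=-26.27200; √(b/2)=0.65460, √(2b)=1.30920; F=0.65460×13.19=8.63416, v=-26.27200/1.30920=-20.06724
k=1: u−w=42.52700, u+w=-14.83700; √(b/2)=0.65460, √(2b)=1.30920; F=0.65460×42.527=27.83814, v=-14.83700/1.30920=-11.33289

0: F=8.63416 v=-20.06724
1: F=27.83814 v=-11.33289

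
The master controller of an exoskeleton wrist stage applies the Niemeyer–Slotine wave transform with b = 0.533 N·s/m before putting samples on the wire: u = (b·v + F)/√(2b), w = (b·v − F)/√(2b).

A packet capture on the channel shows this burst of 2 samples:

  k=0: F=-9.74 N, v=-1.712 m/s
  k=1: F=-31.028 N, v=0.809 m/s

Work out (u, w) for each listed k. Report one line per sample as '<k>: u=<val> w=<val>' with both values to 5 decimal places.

0: u=-10.31746 w=8.54987
1: u=-29.63449 w=30.46976

k=0: b·v=0.533×(-1.712)=-0.91250; √(2b)=1.03247; u=(-0.91250+(-9.74))/1.03247=-10.31746, w=(-0.91250−(-9.74))/1.03247=8.54987
k=1: b·v=0.533×0.809=0.43120; √(2b)=1.03247; u=(0.43120+(-31.028))/1.03247=-29.63449, w=(0.43120−(-31.028))/1.03247=30.46976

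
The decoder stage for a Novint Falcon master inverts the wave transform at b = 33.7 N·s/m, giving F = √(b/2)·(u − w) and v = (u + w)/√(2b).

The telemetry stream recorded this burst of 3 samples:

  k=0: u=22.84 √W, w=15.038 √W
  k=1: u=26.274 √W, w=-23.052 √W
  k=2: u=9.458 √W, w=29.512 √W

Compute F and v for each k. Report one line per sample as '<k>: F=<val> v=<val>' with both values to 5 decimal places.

0: F=32.02624 v=4.61378
1: F=202.47707 v=0.39246
2: F=-82.31917 v=4.74679

k=0: u−w=7.80200, u+w=37.87800; √(b/2)=4.10488, √(2b)=8.20975; F=4.10488×7.802=32.02624, v=37.87800/8.20975=4.61378
k=1: u−w=49.32600, u+w=3.22200; √(b/2)=4.10488, √(2b)=8.20975; F=4.10488×49.326=202.47707, v=3.22200/8.20975=0.39246
k=2: u−w=-20.05400, u+w=38.97000; √(b/2)=4.10488, √(2b)=8.20975; F=4.10488×(-20.054)=-82.31917, v=38.97000/8.20975=4.74679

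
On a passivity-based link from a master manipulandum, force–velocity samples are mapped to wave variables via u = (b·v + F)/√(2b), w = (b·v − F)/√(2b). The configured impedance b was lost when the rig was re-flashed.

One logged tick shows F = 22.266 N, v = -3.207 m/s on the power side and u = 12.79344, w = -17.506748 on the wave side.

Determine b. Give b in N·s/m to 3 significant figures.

b = 1.08 N·s/m

u + w = -4.713308;  u + w = √(2b)·v, so √(2b) = -4.713308/(-3.207) = 1.469694.
b = (√(2b))²/2 = 2.160000/2 = 1.080000.
(Check via u − w = 2F/√(2b): u − w = 30.300188, 2F/√(2b) = 30.300189.)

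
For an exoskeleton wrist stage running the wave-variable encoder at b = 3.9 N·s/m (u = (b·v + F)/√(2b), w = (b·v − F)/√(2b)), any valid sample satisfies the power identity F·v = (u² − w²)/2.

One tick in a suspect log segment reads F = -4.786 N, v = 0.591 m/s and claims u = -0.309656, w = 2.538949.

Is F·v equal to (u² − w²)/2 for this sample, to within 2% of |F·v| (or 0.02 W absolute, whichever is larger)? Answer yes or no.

no

F·v = (-4.786)×0.591 = -2.828526 W.
(u² − w²)/2 = (0.095887 − 6.446262)/2 = -3.175188 W.
|Δ| = 0.346662;  2% of max(1, |F·v|) = 0.056571.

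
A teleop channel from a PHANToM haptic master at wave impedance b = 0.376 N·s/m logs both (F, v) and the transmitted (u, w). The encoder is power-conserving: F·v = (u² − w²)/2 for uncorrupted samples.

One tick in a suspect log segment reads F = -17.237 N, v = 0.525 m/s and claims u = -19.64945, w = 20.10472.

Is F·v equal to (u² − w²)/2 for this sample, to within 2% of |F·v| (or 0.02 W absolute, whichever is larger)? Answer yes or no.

yes

F·v = (-17.237)×0.525 = -9.04942 W.
(u² − w²)/2 = (386.10089 − 404.19977)/2 = -9.04944 W.
|Δ| = 0.00002;  2% of max(1, |F·v|) = 0.18099.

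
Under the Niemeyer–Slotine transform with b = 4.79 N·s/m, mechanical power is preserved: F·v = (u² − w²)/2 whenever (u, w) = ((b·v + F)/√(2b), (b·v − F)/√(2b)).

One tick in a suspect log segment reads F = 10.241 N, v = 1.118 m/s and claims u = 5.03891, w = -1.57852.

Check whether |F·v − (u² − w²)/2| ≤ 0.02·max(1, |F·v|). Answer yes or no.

F·v = 10.241×1.118 = 11.44944 W.
(u² − w²)/2 = (25.39061 − 2.49173)/2 = 11.44944 W.
|Δ| = 0.00001;  2% of max(1, |F·v|) = 0.22899.

yes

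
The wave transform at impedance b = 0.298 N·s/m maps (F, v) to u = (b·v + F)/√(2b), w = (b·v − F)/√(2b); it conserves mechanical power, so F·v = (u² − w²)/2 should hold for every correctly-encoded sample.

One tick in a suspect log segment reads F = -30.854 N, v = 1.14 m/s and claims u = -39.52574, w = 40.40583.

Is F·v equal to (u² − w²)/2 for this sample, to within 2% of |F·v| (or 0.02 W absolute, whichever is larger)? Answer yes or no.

yes

F·v = (-30.854)×1.14 = -35.17356 W.
(u² − w²)/2 = (1562.28412 − 1632.63110)/2 = -35.17349 W.
|Δ| = 0.00007;  2% of max(1, |F·v|) = 0.70347.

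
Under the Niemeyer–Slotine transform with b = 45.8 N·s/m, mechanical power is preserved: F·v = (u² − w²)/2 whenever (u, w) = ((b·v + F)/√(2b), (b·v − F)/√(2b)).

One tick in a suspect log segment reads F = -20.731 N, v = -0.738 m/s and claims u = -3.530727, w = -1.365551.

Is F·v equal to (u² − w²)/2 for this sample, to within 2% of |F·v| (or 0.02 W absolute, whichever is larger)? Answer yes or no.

no

F·v = (-20.731)×(-0.738) = 15.299478 W.
(u² − w²)/2 = (12.466033 − 1.864730)/2 = 5.300652 W.
|Δ| = 9.998826;  2% of max(1, |F·v|) = 0.305990.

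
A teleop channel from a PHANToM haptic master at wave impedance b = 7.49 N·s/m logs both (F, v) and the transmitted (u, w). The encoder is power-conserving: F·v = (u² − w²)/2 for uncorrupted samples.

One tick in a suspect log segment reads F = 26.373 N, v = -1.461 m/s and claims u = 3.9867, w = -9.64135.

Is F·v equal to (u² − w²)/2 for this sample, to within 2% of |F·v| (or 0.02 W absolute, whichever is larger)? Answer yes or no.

yes

F·v = 26.373×(-1.461) = -38.53095 W.
(u² − w²)/2 = (15.89378 − 92.95563)/2 = -38.53093 W.
|Δ| = 0.00003;  2% of max(1, |F·v|) = 0.77062.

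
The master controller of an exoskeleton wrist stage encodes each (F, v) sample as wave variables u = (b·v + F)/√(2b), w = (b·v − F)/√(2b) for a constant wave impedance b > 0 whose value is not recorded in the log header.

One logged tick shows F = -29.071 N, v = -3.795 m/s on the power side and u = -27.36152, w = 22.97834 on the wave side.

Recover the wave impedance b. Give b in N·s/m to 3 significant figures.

u + w = -4.38318;  u + w = √(2b)·v, so √(2b) = -4.38318/(-3.795) = 1.15499.
b = (√(2b))²/2 = 1.33400/2 = 0.66700.
(Check via u − w = 2F/√(2b): u − w = -50.33986, 2F/√(2b) = -50.33991.)

b = 0.667 N·s/m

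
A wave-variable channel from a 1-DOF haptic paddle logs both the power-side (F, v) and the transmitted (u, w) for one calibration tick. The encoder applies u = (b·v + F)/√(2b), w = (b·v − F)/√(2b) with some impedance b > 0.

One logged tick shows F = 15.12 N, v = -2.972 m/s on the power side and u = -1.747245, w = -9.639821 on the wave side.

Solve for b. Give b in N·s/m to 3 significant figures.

u + w = -11.387066;  u + w = √(2b)·v, so √(2b) = -11.387066/(-2.972) = 3.831449.
b = (√(2b))²/2 = 14.680000/2 = 7.340000.
(Check via u − w = 2F/√(2b): u − w = 7.892576, 2F/√(2b) = 7.892576.)

b = 7.34 N·s/m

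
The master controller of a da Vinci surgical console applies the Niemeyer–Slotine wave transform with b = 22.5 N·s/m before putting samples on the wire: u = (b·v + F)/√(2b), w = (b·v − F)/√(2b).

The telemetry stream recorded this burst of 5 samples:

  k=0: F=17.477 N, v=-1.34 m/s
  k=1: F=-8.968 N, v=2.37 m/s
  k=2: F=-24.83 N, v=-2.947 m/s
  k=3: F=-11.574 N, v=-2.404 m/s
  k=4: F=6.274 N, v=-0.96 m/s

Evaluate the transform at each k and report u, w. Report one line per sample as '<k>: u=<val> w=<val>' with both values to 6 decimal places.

k=0: b·v=22.5×(-1.34)=-30.150000; √(2b)=6.708204; u=(-30.150000+17.477)/6.708204=-1.889179, w=(-30.150000−17.477)/6.708204=-7.099814
k=1: b·v=22.5×2.37=53.325000; √(2b)=6.708204; u=(53.325000+(-8.968))/6.708204=6.612351, w=(53.325000−(-8.968))/6.708204=9.286092
k=2: b·v=22.5×(-2.947)=-66.307500; √(2b)=6.708204; u=(-66.307500+(-24.83))/6.708204=-13.585976, w=(-66.307500−(-24.83))/6.708204=-6.183101
k=3: b·v=22.5×(-2.404)=-54.090000; √(2b)=6.708204; u=(-54.090000+(-11.574))/6.708204=-9.788611, w=(-54.090000−(-11.574))/6.708204=-6.337911
k=4: b·v=22.5×(-0.96)=-21.600000; √(2b)=6.708204; u=(-21.600000+6.274)/6.708204=-2.284665, w=(-21.600000−6.274)/6.708204=-4.155211

0: u=-1.889179 w=-7.099814
1: u=6.612351 w=9.286092
2: u=-13.585976 w=-6.183101
3: u=-9.788611 w=-6.337911
4: u=-2.284665 w=-4.155211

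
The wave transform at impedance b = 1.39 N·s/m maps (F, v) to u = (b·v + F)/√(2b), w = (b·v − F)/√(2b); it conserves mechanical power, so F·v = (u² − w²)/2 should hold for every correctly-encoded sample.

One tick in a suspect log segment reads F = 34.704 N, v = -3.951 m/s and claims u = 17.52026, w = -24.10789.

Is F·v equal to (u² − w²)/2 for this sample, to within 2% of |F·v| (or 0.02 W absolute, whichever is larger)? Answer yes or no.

F·v = 34.704×(-3.951) = -137.1155 W.
(u² − w²)/2 = (306.9595 − 581.1904)/2 = -137.1154 W.
|Δ| = 0.0001;  2% of max(1, |F·v|) = 2.7423.

yes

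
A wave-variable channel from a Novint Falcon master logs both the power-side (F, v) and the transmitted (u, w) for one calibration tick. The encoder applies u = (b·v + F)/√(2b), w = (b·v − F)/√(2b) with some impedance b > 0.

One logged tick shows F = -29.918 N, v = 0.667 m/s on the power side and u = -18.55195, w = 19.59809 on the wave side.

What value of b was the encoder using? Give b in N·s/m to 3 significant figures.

u + w = 1.0461;  u + w = √(2b)·v, so √(2b) = 1.0461/0.667 = 1.5684.
b = (√(2b))²/2 = 2.4600/2 = 1.2300.
(Check via u − w = 2F/√(2b): u − w = -38.1500, 2F/√(2b) = -38.1504.)

b = 1.23 N·s/m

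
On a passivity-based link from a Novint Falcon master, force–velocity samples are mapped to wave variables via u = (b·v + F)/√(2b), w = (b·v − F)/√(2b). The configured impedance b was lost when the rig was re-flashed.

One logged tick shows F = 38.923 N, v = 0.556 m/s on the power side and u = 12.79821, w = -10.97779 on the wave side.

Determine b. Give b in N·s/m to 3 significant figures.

b = 5.36 N·s/m

u + w = 1.82042;  u + w = √(2b)·v, so √(2b) = 1.82042/0.556 = 3.27414.
b = (√(2b))²/2 = 10.71997/2 = 5.35999.
(Check via u − w = 2F/√(2b): u − w = 23.77600, 2F/√(2b) = 23.77604.)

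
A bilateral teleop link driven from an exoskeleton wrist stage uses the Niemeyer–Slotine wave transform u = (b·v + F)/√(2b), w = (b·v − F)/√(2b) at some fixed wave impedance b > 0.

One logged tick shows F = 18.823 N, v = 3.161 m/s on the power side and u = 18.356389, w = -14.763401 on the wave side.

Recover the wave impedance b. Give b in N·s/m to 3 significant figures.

u + w = 3.592988;  u + w = √(2b)·v, so √(2b) = 3.592988/3.161 = 1.136662.
b = (√(2b))²/2 = 1.292000/2 = 0.646000.
(Check via u − w = 2F/√(2b): u − w = 33.119790, 2F/√(2b) = 33.119789.)

b = 0.646 N·s/m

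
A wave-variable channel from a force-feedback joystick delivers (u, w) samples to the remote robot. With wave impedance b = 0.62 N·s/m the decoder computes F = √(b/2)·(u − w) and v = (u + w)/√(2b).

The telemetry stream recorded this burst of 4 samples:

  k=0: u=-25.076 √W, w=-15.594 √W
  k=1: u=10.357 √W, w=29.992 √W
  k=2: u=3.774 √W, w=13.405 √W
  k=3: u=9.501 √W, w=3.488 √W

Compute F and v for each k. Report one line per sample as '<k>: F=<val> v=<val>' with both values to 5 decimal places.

k=0: u−w=-9.48200, u+w=-40.67000; √(b/2)=0.55678, √(2b)=1.11355; F=0.55678×(-9.482)=-5.27935, v=-40.67000/1.11355=-36.52274
k=1: u−w=-19.63500, u+w=40.34900; √(b/2)=0.55678, √(2b)=1.11355; F=0.55678×(-19.635)=-10.93231, v=40.34900/1.11355=36.23447
k=2: u−w=-9.63100, u+w=17.17900; √(b/2)=0.55678, √(2b)=1.11355; F=0.55678×(-9.631)=-5.36231, v=17.17900/1.11355=15.42720
k=3: u−w=6.01300, u+w=12.98900; √(b/2)=0.55678, √(2b)=1.11355; F=0.55678×6.013=3.34790, v=12.98900/1.11355=11.66447

0: F=-5.27935 v=-36.52274
1: F=-10.93231 v=36.23447
2: F=-5.36231 v=15.42720
3: F=3.34790 v=11.66447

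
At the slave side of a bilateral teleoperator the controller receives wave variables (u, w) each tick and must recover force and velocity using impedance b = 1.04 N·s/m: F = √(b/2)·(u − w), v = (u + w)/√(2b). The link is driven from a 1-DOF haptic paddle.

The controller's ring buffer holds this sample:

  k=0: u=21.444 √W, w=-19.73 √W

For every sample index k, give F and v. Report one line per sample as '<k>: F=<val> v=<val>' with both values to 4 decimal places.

0: F=29.6910 v=1.1884

k=0: u−w=41.1740, u+w=1.7140; √(b/2)=0.7211, √(2b)=1.4422; F=0.7211×41.174=29.6910, v=1.7140/1.4422=1.1884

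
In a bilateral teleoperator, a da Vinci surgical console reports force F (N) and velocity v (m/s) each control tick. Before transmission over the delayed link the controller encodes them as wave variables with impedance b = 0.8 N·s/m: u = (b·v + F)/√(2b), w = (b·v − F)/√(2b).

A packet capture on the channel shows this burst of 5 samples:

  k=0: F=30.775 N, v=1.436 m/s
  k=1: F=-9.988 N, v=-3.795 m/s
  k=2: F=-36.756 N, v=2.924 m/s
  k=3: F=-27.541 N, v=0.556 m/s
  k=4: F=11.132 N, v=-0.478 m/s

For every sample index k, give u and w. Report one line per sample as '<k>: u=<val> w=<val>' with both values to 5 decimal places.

k=0: b·v=0.8×1.436=1.14880; √(2b)=1.26491; u=(1.14880+30.775)/1.26491=25.23798, w=(1.14880−30.775)/1.26491=-23.42157
k=1: b·v=0.8×(-3.795)=-3.03600; √(2b)=1.26491; u=(-3.03600+(-9.988))/1.26491=-10.29638, w=(-3.03600−(-9.988))/1.26491=5.49604
k=2: b·v=0.8×2.924=2.33920; √(2b)=1.26491; u=(2.33920+(-36.756))/1.26491=-27.20887, w=(2.33920−(-36.756))/1.26491=30.90747
k=3: b·v=0.8×0.556=0.44480; √(2b)=1.26491; u=(0.44480+(-27.541))/1.26491=-21.42143, w=(0.44480−(-27.541))/1.26491=22.12472
k=4: b·v=0.8×(-0.478)=-0.38240; √(2b)=1.26491; u=(-0.38240+11.132)/1.26491=8.49830, w=(-0.38240−11.132)/1.26491=-9.10293

0: u=25.23798 w=-23.42157
1: u=-10.29638 w=5.49604
2: u=-27.20887 w=30.90747
3: u=-21.42143 w=22.12472
4: u=8.49830 w=-9.10293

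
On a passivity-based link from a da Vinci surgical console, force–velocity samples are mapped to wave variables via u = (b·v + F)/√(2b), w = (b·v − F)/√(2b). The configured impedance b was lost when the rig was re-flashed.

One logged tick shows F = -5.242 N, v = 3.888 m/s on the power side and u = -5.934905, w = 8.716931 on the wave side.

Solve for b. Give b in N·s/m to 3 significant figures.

b = 0.256 N·s/m

u + w = 2.782026;  u + w = √(2b)·v, so √(2b) = 2.782026/3.888 = 0.715542.
b = (√(2b))²/2 = 0.512000/2 = 0.256000.
(Check via u − w = 2F/√(2b): u − w = -14.651836, 2F/√(2b) = -14.651837.)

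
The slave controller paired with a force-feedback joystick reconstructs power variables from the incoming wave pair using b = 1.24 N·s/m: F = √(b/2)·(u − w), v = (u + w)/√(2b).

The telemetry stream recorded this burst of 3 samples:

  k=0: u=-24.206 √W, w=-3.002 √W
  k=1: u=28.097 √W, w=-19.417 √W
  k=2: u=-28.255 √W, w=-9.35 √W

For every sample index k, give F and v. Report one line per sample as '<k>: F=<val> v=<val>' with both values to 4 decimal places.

0: F=-16.6960 v=-17.2771
1: F=37.4126 v=5.5118
2: F=-14.8858 v=-23.8792

k=0: u−w=-21.2040, u+w=-27.2080; √(b/2)=0.7874, √(2b)=1.5748; F=0.7874×(-21.204)=-16.6960, v=-27.2080/1.5748=-17.2771
k=1: u−w=47.5140, u+w=8.6800; √(b/2)=0.7874, √(2b)=1.5748; F=0.7874×47.514=37.4126, v=8.6800/1.5748=5.5118
k=2: u−w=-18.9050, u+w=-37.6050; √(b/2)=0.7874, √(2b)=1.5748; F=0.7874×(-18.905)=-14.8858, v=-37.6050/1.5748=-23.8792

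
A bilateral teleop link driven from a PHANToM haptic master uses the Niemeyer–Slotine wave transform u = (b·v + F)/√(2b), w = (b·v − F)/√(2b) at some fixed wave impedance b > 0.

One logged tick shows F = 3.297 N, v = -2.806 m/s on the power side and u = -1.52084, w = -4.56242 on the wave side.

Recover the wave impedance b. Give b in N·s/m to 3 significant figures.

b = 2.35 N·s/m

u + w = -6.08326;  u + w = √(2b)·v, so √(2b) = -6.08326/(-2.806) = 2.16795.
b = (√(2b))²/2 = 4.70000/2 = 2.35000.
(Check via u − w = 2F/√(2b): u − w = 3.04158, 2F/√(2b) = 3.04159.)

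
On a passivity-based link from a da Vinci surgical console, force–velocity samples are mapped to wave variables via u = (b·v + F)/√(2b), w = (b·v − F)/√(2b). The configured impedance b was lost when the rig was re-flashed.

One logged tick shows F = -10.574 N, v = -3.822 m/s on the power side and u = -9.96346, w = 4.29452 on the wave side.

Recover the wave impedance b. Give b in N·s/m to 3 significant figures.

b = 1.1 N·s/m

u + w = -5.6689;  u + w = √(2b)·v, so √(2b) = -5.6689/(-3.822) = 1.4832.
b = (√(2b))²/2 = 2.2000/2 = 1.1000.
(Check via u − w = 2F/√(2b): u − w = -14.2580, 2F/√(2b) = -14.2580.)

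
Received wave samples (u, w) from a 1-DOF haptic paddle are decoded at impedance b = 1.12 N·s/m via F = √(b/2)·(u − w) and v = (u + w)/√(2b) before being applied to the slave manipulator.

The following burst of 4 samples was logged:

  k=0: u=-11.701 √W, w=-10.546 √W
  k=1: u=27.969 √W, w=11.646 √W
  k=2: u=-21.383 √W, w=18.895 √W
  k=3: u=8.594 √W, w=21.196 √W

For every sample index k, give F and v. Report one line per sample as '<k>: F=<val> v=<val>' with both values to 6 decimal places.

k=0: u−w=-1.155000, u+w=-22.247000; √(b/2)=0.748331, √(2b)=1.496663; F=0.748331×(-1.155)=-0.864323, v=-22.247000/1.496663=-14.864402
k=1: u−w=16.323000, u+w=39.615000; √(b/2)=0.748331, √(2b)=1.496663; F=0.748331×16.323=12.215015, v=39.615000/1.496663=26.468885
k=2: u−w=-40.278000, u+w=-2.488000; √(b/2)=0.748331, √(2b)=1.496663; F=0.748331×(-40.278)=-30.141295, v=-2.488000/1.496663=-1.662365
k=3: u−w=-12.602000, u+w=29.790000; √(b/2)=0.748331, √(2b)=1.496663; F=0.748331×(-12.602)=-9.430473, v=29.790000/1.496663=19.904281

0: F=-0.864323 v=-14.864402
1: F=12.215015 v=26.468885
2: F=-30.141295 v=-1.662365
3: F=-9.430473 v=19.904281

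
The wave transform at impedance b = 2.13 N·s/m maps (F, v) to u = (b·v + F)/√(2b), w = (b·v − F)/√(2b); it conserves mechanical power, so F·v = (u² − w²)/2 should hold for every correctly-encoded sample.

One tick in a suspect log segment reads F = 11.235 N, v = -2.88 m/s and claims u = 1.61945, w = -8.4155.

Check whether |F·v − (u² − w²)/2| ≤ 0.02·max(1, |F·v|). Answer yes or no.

no

F·v = 11.235×(-2.88) = -32.35680 W.
(u² − w²)/2 = (2.62262 − 70.82064)/2 = -34.09901 W.
|Δ| = 1.74221;  2% of max(1, |F·v|) = 0.64714.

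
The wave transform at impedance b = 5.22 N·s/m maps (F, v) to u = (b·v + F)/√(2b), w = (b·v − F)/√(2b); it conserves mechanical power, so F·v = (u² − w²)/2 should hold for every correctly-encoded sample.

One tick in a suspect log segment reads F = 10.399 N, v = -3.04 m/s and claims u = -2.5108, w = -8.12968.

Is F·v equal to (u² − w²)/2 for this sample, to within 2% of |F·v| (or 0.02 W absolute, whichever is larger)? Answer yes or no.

no

F·v = 10.399×(-3.04) = -31.6130 W.
(u² − w²)/2 = (6.3041 − 66.0917)/2 = -29.8938 W.
|Δ| = 1.7192;  2% of max(1, |F·v|) = 0.6323.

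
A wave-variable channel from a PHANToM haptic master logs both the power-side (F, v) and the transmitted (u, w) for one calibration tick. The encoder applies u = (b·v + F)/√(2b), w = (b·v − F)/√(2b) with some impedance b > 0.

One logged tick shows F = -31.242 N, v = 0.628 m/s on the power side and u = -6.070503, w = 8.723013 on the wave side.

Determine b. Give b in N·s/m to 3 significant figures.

u + w = 2.652510;  u + w = √(2b)·v, so √(2b) = 2.652510/0.628 = 4.223742.
b = (√(2b))²/2 = 17.839997/2 = 8.919998.
(Check via u − w = 2F/√(2b): u − w = -14.793516, 2F/√(2b) = -14.793517.)

b = 8.92 N·s/m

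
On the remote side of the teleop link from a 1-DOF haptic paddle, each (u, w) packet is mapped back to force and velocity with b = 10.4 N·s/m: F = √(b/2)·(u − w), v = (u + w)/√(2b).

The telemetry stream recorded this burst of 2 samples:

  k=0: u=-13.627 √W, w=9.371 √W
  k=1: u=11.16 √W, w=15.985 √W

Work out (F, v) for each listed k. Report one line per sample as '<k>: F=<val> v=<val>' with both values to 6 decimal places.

k=0: u−w=-22.998000, u+w=-4.256000; √(b/2)=2.280351, √(2b)=4.560702; F=2.280351×(-22.998)=-52.443509, v=-4.256000/4.560702=-0.933190
k=1: u−w=-4.825000, u+w=27.145000; √(b/2)=2.280351, √(2b)=4.560702; F=2.280351×(-4.825)=-11.002693, v=27.145000/4.560702=5.951935

0: F=-52.443509 v=-0.933190
1: F=-11.002693 v=5.951935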